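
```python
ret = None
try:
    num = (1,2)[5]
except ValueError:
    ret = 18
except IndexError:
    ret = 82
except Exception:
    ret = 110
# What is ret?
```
82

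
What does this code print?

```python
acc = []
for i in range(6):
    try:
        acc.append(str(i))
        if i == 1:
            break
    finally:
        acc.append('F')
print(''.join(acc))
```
0F1F

finally runs even when breaking out of loop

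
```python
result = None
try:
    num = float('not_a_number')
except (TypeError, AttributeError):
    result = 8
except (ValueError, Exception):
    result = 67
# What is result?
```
67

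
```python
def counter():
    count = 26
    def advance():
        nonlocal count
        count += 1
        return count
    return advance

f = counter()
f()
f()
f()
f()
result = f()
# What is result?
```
31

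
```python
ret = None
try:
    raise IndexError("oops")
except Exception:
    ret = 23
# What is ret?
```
23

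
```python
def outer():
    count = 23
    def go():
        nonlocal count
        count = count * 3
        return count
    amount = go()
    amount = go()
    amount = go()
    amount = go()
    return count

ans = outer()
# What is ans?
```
1863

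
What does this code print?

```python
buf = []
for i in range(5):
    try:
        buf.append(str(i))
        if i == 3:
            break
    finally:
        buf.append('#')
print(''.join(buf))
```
0#1#2#3#

finally runs even when breaking out of loop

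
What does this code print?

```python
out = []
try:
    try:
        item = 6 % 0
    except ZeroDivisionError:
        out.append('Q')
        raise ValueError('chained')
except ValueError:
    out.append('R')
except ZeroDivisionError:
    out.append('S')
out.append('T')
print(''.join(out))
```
QRT

ValueError raised and caught, original ZeroDivisionError not re-raised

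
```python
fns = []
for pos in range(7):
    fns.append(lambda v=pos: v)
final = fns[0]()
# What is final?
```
0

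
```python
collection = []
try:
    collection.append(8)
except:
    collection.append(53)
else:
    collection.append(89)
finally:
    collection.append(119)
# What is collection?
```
[8, 89, 119]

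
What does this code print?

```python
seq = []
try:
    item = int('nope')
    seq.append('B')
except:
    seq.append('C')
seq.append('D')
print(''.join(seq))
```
CD

Exception raised in try, caught by bare except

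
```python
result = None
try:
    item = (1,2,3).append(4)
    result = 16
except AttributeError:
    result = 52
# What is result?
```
52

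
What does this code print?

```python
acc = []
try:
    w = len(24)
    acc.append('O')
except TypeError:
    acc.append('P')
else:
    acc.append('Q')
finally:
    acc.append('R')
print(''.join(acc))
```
PR

Exception: except runs, else skipped, finally runs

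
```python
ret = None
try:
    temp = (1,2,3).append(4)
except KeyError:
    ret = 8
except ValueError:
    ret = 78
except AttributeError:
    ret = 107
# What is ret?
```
107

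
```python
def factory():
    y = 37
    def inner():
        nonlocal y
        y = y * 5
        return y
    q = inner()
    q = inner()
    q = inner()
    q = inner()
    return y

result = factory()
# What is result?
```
23125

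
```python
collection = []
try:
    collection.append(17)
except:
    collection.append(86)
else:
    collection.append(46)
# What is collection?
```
[17, 46]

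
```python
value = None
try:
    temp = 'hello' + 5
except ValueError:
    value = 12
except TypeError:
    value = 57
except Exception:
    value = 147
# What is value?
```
57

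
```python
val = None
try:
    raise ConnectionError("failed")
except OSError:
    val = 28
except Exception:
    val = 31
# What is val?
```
28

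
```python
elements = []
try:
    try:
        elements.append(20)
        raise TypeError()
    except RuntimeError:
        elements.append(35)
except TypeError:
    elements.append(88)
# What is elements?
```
[20, 88]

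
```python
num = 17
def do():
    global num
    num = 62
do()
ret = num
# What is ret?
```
62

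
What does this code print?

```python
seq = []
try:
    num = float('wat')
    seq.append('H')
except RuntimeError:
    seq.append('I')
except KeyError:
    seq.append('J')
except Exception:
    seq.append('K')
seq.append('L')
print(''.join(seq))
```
KL

ValueError not specifically caught, falls to Exception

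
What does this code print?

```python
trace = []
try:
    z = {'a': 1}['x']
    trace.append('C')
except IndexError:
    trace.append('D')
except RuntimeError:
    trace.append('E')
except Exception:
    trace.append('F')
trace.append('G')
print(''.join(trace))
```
FG

KeyError not specifically caught, falls to Exception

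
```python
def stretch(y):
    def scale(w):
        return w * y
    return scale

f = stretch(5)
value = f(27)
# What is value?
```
135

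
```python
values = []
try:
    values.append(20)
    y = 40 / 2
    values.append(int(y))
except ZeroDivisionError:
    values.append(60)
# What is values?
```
[20, 20]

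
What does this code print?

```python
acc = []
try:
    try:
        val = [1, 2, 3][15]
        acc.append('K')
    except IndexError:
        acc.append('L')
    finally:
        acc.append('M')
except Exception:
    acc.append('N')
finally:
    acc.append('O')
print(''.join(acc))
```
LMO

Both finally blocks run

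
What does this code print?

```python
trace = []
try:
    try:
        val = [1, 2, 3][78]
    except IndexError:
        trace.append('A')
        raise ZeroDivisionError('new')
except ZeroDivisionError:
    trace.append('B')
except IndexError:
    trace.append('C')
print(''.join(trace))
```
AB

New ZeroDivisionError raised, caught by outer ZeroDivisionError handler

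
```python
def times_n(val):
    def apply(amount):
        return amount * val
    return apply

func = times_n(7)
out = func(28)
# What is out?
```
196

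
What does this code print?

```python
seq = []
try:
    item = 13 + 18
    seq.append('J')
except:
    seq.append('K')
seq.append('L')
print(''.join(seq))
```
JL

No exception, try block completes normally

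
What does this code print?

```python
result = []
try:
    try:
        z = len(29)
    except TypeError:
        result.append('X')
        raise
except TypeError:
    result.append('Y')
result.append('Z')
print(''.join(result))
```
XYZ

raise without argument re-raises current exception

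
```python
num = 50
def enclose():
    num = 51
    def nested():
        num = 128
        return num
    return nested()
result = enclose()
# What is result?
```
128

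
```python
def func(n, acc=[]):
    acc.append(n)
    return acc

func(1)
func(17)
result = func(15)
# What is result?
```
[1, 17, 15]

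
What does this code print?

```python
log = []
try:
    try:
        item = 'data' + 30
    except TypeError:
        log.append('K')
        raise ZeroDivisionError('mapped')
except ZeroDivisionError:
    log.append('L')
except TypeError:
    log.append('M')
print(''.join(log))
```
KL

New ZeroDivisionError raised, caught by outer ZeroDivisionError handler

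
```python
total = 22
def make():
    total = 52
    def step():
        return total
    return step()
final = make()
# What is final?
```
52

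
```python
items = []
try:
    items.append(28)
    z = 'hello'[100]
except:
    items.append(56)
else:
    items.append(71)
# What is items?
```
[28, 56]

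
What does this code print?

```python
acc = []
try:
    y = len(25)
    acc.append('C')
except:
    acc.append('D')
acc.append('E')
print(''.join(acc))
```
DE

Exception raised in try, caught by bare except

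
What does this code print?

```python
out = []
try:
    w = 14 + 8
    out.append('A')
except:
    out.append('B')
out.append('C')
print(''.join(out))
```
AC

No exception, try block completes normally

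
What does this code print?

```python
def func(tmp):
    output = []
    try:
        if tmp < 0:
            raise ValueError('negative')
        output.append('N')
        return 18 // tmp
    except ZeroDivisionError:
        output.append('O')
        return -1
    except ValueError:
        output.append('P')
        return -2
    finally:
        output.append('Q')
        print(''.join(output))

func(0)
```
NOQ

tmp=0 causes ZeroDivisionError, caught, finally prints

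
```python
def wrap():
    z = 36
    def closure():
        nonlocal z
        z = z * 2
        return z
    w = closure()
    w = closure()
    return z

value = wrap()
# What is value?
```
144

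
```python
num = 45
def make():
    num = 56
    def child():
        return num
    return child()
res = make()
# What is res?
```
56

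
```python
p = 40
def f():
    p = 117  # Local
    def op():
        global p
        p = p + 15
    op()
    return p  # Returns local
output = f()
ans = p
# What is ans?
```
55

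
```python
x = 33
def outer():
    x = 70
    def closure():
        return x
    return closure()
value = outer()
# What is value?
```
70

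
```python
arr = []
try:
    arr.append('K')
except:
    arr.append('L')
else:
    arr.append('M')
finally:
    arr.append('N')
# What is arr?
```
['K', 'M', 'N']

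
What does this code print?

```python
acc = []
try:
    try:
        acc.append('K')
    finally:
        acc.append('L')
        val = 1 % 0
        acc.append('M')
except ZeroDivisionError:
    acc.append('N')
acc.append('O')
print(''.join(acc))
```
KLNO

Exception in inner finally caught by outer except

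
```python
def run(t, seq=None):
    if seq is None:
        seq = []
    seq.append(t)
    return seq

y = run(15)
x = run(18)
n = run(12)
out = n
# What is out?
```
[12]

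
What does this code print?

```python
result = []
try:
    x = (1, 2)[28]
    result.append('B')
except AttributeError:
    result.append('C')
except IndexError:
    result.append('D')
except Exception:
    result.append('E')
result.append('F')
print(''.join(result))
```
DF

IndexError matches before generic Exception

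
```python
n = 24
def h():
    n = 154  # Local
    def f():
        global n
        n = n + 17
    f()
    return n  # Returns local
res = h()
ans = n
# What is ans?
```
41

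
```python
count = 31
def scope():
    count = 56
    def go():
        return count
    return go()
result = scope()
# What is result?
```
56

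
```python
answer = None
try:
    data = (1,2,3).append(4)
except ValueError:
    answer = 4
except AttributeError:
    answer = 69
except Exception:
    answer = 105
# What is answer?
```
69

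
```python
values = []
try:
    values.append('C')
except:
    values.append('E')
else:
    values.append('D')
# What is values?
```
['C', 'D']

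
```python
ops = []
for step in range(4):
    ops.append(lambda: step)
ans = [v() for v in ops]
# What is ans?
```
[3, 3, 3, 3]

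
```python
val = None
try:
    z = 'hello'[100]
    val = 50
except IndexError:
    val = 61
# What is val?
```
61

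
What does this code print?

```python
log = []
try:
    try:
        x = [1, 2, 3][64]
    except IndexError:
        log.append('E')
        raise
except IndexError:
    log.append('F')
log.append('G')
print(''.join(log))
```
EFG

raise without argument re-raises current exception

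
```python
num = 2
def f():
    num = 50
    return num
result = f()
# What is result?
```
50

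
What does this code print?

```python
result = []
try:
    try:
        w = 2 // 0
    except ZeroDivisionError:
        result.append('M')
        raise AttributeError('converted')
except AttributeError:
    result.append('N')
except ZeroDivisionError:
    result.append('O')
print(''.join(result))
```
MN

New AttributeError raised, caught by outer AttributeError handler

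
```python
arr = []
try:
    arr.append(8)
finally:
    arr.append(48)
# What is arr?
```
[8, 48]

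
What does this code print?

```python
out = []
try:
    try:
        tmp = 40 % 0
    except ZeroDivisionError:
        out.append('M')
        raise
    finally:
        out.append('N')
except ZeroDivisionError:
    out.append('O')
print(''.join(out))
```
MNO

finally runs before re-raised exception propagates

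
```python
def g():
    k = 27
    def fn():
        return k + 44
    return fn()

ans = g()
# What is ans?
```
71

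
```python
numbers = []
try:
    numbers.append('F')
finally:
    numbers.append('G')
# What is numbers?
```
['F', 'G']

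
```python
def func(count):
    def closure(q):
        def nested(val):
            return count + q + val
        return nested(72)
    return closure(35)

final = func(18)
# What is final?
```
125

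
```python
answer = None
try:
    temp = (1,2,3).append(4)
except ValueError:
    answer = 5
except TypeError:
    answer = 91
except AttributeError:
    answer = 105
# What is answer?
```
105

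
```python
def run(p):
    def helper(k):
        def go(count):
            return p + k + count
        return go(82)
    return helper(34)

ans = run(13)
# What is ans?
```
129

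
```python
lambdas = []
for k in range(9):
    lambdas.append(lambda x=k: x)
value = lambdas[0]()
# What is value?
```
0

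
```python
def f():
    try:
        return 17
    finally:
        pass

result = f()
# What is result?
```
17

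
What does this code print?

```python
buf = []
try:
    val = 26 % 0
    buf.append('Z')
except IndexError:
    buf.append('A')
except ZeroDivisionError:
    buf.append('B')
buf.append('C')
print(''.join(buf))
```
BC

ZeroDivisionError is caught by its specific handler, not IndexError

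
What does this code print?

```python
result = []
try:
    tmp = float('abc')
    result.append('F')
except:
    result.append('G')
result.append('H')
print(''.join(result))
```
GH

Exception raised in try, caught by bare except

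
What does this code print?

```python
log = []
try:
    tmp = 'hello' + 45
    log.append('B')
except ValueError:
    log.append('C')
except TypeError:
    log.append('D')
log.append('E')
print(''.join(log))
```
DE

TypeError is caught by its specific handler, not ValueError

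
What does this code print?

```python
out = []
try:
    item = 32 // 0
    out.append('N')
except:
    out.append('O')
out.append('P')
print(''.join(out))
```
OP

Exception raised in try, caught by bare except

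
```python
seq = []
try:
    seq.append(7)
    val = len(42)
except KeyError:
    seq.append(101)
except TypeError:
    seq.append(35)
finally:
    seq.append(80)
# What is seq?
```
[7, 35, 80]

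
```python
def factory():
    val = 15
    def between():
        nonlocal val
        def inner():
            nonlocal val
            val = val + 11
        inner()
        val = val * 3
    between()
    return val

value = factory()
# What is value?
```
78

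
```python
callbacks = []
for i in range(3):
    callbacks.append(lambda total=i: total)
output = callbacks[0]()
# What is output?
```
0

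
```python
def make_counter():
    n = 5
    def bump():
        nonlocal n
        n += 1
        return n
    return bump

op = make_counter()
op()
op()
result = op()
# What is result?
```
8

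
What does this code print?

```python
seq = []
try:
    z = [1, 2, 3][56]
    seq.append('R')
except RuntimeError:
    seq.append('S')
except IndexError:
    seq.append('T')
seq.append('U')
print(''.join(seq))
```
TU

IndexError is caught by its specific handler, not RuntimeError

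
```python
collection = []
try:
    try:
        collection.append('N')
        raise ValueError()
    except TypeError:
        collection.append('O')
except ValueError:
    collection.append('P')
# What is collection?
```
['N', 'P']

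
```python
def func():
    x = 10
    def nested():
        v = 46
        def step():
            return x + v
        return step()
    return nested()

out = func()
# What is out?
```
56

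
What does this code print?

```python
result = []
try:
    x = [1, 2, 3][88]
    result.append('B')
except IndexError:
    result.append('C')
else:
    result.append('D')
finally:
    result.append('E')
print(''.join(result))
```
CE

Exception: except runs, else skipped, finally runs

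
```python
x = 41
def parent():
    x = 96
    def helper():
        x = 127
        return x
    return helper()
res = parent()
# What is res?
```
127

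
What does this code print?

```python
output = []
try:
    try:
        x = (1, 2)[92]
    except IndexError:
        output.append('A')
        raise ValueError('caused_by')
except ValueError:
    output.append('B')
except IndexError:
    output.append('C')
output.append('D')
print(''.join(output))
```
ABD

ValueError raised and caught, original IndexError not re-raised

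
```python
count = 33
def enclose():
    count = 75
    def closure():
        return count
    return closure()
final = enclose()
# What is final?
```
75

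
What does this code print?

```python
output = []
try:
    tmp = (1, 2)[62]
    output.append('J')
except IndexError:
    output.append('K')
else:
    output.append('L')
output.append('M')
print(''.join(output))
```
KM

else block skipped when exception is caught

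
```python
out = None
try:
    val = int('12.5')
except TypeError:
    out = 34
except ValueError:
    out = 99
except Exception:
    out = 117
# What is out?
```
99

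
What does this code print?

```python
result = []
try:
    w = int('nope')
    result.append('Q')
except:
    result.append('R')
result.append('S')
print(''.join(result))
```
RS

Exception raised in try, caught by bare except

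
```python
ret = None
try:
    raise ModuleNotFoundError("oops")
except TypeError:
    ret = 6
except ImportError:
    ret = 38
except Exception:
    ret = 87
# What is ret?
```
38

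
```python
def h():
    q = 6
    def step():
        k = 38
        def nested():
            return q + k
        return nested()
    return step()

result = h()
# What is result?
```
44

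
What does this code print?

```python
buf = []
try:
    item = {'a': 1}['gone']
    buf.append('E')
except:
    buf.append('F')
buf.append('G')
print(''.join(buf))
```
FG

Exception raised in try, caught by bare except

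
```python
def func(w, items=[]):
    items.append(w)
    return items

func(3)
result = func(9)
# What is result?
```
[3, 9]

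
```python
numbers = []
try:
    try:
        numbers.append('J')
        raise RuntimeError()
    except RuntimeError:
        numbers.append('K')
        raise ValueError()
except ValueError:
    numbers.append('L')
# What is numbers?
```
['J', 'K', 'L']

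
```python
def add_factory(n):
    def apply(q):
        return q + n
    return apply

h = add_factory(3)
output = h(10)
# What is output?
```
13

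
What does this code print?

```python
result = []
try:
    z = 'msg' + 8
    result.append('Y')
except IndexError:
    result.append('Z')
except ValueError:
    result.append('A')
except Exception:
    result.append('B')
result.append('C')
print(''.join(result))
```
BC

TypeError not specifically caught, falls to Exception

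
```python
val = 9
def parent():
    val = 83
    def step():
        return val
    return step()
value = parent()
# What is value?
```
83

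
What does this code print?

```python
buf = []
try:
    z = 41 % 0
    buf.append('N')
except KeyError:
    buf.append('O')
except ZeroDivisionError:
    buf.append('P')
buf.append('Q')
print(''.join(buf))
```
PQ

ZeroDivisionError is caught by its specific handler, not KeyError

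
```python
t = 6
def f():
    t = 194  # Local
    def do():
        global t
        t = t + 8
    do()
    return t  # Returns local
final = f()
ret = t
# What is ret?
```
14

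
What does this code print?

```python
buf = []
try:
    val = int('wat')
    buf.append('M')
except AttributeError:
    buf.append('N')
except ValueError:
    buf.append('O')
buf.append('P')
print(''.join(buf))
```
OP

ValueError is caught by its specific handler, not AttributeError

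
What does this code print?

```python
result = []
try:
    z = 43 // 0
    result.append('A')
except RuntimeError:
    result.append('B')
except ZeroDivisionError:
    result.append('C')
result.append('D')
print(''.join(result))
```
CD

ZeroDivisionError is caught by its specific handler, not RuntimeError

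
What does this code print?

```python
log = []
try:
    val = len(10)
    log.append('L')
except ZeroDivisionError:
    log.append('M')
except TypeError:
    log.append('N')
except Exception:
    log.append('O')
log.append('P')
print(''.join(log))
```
NP

TypeError matches before generic Exception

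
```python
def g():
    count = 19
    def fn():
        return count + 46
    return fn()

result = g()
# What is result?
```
65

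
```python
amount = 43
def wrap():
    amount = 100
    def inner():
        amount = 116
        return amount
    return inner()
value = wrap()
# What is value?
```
116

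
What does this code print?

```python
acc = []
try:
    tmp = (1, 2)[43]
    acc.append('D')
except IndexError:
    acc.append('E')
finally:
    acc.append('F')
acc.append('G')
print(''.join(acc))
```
EFG

finally always runs, even after exception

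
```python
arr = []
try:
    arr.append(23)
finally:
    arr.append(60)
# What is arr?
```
[23, 60]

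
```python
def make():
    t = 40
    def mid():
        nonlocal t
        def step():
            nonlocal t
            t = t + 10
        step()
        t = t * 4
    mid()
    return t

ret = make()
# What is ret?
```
200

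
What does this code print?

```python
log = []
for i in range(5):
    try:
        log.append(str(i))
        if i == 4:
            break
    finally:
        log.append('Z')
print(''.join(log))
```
0Z1Z2Z3Z4Z

finally runs even when breaking out of loop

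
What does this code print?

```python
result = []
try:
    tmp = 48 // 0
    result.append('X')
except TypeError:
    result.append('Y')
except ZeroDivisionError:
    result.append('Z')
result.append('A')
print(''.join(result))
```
ZA

ZeroDivisionError is caught by its specific handler, not TypeError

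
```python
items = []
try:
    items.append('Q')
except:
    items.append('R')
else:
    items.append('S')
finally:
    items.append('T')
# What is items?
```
['Q', 'S', 'T']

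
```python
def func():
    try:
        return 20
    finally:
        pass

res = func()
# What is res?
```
20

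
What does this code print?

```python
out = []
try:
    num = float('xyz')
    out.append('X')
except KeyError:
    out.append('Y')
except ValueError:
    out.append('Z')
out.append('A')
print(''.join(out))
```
ZA

ValueError is caught by its specific handler, not KeyError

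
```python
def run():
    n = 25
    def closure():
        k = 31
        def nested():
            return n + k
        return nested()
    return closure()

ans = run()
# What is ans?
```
56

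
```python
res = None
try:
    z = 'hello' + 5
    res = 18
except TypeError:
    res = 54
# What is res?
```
54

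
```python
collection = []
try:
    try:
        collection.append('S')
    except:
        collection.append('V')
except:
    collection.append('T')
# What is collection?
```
['S']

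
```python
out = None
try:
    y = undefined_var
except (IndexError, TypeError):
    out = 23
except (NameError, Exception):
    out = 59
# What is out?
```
59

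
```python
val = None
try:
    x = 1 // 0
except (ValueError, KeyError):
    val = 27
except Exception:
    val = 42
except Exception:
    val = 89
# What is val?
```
42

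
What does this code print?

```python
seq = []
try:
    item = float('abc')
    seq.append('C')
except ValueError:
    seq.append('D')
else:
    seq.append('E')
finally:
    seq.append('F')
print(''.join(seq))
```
DF

Exception: except runs, else skipped, finally runs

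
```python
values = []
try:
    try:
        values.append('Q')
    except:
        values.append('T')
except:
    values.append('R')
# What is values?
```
['Q']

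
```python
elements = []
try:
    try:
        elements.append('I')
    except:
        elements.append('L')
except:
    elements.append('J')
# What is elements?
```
['I']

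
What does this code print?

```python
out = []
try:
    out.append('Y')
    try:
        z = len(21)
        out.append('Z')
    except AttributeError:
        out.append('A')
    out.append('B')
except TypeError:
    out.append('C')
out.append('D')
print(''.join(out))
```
YCD

Inner handler doesn't match, propagates to outer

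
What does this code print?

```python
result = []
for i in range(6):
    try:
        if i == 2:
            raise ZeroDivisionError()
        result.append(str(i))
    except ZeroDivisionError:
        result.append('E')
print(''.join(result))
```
01E345

Exception on i=2 caught, loop continues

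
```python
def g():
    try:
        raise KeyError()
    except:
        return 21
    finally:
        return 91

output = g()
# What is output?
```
91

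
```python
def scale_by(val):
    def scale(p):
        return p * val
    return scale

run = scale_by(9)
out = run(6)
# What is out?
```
54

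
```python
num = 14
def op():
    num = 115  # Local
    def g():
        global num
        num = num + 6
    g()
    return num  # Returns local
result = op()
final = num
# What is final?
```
20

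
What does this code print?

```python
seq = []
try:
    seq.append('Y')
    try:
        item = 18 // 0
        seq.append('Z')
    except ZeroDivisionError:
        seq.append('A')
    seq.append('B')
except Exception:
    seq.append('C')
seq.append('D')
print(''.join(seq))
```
YABD

Inner exception caught by inner handler, outer continues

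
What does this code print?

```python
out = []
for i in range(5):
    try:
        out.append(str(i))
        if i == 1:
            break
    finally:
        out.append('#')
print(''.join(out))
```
0#1#

finally runs even when breaking out of loop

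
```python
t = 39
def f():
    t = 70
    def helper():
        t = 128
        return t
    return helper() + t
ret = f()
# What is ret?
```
198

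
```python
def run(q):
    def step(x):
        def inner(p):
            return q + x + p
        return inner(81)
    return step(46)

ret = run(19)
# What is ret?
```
146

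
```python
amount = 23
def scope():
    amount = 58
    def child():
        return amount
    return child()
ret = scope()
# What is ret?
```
58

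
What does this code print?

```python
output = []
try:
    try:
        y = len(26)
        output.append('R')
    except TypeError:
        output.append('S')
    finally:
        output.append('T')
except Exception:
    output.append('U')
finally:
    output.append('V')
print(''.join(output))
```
STV

Both finally blocks run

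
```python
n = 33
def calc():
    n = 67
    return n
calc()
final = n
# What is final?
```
33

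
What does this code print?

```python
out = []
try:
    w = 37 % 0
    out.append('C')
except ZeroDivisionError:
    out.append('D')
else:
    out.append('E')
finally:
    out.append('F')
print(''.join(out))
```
DF

Exception: except runs, else skipped, finally runs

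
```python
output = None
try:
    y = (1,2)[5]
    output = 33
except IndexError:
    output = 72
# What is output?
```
72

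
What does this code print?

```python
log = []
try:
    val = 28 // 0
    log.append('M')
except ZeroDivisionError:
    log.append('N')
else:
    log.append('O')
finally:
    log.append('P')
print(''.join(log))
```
NP

Exception: except runs, else skipped, finally runs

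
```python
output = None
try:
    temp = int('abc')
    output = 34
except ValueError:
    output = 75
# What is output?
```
75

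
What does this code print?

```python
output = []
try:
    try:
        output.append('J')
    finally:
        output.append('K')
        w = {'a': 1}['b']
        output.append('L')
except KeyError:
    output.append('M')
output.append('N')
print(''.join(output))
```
JKMN

Exception in inner finally caught by outer except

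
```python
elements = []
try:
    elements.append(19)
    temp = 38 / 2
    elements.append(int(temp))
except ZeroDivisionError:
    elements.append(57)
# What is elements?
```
[19, 19]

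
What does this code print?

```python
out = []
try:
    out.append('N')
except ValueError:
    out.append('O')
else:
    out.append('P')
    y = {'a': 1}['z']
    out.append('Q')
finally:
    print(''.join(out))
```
NP

Try succeeds, else appends 'P', KeyError in else is uncaught, finally prints before exception propagates ('Q' never appended)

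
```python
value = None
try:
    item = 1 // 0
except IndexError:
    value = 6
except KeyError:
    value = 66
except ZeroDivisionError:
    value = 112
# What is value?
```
112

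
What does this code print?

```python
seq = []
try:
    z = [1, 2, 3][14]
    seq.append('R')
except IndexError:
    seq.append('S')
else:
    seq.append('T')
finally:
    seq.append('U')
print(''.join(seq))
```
SU

Exception: except runs, else skipped, finally runs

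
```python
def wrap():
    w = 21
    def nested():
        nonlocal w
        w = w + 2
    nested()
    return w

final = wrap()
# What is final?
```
23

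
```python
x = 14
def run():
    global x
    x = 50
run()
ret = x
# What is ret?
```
50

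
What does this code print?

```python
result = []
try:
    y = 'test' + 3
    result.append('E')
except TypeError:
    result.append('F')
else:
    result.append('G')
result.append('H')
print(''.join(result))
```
FH

else block skipped when exception is caught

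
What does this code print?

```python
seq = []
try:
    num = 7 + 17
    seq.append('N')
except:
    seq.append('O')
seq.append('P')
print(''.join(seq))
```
NP

No exception, try block completes normally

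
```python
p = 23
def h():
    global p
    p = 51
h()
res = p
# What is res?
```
51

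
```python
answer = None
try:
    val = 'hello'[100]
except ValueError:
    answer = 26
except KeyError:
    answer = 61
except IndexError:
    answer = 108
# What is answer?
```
108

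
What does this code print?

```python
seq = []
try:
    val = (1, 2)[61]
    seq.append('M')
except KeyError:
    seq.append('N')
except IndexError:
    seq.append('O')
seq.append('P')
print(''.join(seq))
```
OP

IndexError is caught by its specific handler, not KeyError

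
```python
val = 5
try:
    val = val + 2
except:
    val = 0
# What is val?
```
7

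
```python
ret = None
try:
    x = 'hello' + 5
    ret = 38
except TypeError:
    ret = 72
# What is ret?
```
72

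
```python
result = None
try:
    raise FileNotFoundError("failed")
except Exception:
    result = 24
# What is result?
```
24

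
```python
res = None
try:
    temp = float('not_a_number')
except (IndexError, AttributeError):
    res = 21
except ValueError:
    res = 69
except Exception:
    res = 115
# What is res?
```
69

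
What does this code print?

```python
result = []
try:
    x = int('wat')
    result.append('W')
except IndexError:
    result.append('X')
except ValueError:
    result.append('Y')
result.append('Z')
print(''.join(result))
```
YZ

ValueError is caught by its specific handler, not IndexError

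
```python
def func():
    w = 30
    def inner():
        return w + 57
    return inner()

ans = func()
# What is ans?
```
87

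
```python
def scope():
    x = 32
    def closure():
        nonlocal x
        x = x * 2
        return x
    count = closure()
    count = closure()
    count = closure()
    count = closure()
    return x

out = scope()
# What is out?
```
512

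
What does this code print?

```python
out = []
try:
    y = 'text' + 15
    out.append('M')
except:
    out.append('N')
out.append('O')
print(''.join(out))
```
NO

Exception raised in try, caught by bare except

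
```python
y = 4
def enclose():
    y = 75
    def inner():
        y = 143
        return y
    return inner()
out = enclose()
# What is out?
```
143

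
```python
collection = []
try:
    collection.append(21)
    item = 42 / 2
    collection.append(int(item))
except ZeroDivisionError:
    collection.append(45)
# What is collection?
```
[21, 21]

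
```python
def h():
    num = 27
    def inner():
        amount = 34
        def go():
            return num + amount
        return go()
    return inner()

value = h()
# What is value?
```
61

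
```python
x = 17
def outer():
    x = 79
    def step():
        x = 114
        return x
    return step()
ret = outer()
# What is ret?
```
114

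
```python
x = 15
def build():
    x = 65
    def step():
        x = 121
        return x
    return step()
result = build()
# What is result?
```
121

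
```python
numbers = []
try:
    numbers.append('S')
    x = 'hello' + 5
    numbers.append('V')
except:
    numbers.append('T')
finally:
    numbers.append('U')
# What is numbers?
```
['S', 'T', 'U']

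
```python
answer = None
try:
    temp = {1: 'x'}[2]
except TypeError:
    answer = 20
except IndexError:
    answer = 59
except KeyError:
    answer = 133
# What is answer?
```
133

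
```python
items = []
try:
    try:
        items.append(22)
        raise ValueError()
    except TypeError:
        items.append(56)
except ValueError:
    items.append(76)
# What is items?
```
[22, 76]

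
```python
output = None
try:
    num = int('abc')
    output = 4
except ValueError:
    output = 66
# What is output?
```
66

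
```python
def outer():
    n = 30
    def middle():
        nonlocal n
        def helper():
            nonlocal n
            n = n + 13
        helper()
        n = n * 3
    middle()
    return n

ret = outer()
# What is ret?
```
129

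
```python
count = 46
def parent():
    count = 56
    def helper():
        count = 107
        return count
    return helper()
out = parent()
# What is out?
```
107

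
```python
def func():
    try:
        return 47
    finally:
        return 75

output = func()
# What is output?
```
75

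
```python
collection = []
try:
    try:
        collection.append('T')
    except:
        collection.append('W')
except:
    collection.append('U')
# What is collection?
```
['T']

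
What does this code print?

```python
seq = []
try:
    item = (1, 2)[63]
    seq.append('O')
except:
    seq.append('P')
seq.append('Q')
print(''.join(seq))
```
PQ

Exception raised in try, caught by bare except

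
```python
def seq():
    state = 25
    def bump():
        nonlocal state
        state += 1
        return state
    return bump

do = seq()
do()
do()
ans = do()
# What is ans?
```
28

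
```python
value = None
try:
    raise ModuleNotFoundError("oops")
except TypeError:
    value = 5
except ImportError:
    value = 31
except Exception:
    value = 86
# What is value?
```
31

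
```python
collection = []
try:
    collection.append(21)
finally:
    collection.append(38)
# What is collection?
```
[21, 38]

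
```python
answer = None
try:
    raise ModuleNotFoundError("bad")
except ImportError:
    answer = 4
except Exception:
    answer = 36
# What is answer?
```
4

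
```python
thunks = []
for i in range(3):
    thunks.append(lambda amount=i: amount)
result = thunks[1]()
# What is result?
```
1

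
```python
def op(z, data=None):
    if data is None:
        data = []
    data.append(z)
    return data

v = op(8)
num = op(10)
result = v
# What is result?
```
[8]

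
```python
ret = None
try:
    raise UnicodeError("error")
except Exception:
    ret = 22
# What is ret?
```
22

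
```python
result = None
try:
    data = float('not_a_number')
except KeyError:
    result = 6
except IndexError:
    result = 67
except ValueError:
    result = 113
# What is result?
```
113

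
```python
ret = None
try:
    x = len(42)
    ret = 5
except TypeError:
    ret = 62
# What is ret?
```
62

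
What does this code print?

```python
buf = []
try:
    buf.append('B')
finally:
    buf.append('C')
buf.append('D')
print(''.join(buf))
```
BCD

try/finally without except, no exception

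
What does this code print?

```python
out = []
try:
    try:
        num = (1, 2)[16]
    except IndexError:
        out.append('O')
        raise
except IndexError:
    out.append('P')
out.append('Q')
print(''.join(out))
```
OPQ

raise without argument re-raises current exception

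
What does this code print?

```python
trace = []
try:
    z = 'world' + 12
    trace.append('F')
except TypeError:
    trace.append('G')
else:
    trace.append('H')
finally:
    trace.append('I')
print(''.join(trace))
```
GI

Exception: except runs, else skipped, finally runs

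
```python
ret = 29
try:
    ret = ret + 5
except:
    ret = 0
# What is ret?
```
34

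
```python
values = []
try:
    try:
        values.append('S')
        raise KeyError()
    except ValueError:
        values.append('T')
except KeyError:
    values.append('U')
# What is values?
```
['S', 'U']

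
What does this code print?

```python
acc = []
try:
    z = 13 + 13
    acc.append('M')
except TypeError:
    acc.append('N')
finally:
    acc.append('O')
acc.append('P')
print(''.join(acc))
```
MOP

finally runs after normal execution too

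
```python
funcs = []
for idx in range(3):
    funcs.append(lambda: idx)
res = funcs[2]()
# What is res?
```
2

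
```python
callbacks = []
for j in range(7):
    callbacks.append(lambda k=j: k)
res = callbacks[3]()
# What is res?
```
3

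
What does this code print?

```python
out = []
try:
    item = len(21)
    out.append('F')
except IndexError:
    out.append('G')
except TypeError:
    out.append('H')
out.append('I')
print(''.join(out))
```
HI

TypeError is caught by its specific handler, not IndexError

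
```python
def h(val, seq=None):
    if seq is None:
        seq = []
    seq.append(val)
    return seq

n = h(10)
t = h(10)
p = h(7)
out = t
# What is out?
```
[10]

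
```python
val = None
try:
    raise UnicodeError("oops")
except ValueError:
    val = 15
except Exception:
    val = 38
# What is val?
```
15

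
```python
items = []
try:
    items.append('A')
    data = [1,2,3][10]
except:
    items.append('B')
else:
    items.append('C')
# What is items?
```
['A', 'B']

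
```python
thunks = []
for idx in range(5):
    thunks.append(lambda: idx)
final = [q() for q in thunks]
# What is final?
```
[4, 4, 4, 4, 4]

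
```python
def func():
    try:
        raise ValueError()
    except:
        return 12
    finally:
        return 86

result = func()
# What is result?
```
86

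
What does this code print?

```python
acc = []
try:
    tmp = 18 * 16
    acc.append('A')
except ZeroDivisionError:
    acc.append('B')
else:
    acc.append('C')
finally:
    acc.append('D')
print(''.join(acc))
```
ACD

else runs before finally when no exception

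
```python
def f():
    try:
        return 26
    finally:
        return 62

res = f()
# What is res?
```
62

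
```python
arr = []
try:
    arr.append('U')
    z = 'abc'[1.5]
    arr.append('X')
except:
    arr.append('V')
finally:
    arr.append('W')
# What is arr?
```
['U', 'V', 'W']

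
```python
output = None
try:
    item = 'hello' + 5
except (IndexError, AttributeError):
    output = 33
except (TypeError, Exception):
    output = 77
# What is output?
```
77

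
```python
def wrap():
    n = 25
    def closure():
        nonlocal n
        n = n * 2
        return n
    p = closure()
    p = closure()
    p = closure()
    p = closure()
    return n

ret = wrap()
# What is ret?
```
400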